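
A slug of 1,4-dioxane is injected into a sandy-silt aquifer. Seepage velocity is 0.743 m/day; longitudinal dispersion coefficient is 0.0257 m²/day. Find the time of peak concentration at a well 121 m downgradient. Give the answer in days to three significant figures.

For the 1D instantaneous-source solution, setting ∂C/∂t = 0 at fixed x gives v²t² + 2Dt − x² = 0, so t = (√(D² + v²x²) − D)/v².
√(D² + v²x²) = √(0.0257² + 0.743² × 121²) = 89.90; v² = 0.552049.
t = (89.90 − 0.0257)/0.552049 = 163 days (vs. the pure-advection estimate x/v = 163 d).

163 days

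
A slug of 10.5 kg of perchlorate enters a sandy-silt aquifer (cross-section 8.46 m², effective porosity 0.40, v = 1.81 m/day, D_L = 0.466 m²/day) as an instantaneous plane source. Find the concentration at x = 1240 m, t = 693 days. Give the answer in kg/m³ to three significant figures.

For an instantaneous plane source, C(x,t) = M/(n_e·A·√(4πDt)) · exp(−(x−vt)²/(4Dt)), with n_e·A the pore (flow) area.
Plume center vt = 1.81 × 693 = 1254.33 m, so the well at 1240 m is 14.33 m upgradient of the peak.
√(4πDt) = 63.70 m, giving peak height M/(n_e·A·√(4πDt)) = 10.5/(0.40 × 8.46 × 63.70) = 0.04871 kg/m³.
(x−vt)²/(4Dt) = (-14.33)²/(4 × 0.466 × 693) = 0.1590; exp(−0.1590) = 0.8530.
C = 0.04871 × 0.8530 = 0.0415 kg/m³.

0.0415 kg/m³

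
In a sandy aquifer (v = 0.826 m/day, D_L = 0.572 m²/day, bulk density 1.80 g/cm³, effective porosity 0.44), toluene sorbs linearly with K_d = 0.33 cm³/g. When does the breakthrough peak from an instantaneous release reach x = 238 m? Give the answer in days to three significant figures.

675 days

Retardation factor R = 1 + ρ_b·K_d/n = 1 + 1.80 × 0.33/0.44 = 2.350.
Sorption retards both mechanisms: v_R = v/R = 0.3515 m/day, D_R = D/R = 0.2434 m²/day.
Peak time from v_R²t² + 2D_R t − x² = 0: t = (√(D_R² + v_R²x²) − D_R)/v_R².
√(D_R² + v_R²x²) = √(0.2434² + 0.3515² × 238²) = 83.66; v_R² = 0.1236.
t = (83.66 − 0.2434)/0.1236 = 675 days.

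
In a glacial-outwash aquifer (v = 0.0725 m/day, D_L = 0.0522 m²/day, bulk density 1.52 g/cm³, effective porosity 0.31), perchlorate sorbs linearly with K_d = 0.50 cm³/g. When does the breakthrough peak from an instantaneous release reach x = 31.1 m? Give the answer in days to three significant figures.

Retardation factor R = 1 + ρ_b·K_d/n = 1 + 1.52 × 0.50/0.31 = 3.452.
Sorption retards both mechanisms: v_R = v/R = 0.02100 m/day, D_R = D/R = 0.01512 m²/day.
Peak time from v_R²t² + 2D_R t − x² = 0: t = (√(D_R² + v_R²x²) − D_R)/v_R².
√(D_R² + v_R²x²) = √(0.01512² + 0.02100² × 31.1²) = 0.6533; v_R² = 0.0004410.
t = (0.6533 − 0.01512)/0.0004410 = 1450 days.

1450 days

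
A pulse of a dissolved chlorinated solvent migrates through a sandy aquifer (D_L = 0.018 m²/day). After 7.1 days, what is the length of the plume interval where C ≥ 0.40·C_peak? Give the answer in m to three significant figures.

1.37 m

The plume is Gaussian with σ = √(2Dt) = √(2 × 0.018 × 7.1) = 0.5056 m.
C/C_peak = exp(−Δx²/(2σ²)) = 0.40 ⇒ Δx = σ·√(−2 ln 0.40) = 0.5056 × 1.354 = 0.6846 m.
Width = 2Δx = 1.37 m.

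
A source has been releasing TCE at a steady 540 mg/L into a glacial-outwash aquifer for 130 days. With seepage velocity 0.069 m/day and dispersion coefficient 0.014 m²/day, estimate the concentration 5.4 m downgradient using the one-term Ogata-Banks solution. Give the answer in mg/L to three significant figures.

For a continuous step input, C/C₀ ≈ ½·erfc((x−vt)/(2√(Dt))).
vt = 0.069 × 130 = 8.97 m and 2√(Dt) = 2√(0.014 × 130) = 2.698 m.
Argument (x−vt)/(2√(Dt)) = (5.4 − 8.97)/2.698 = -1.323; ½·erfc(-1.323) = 0.9693.
C = 540 × 0.9693 = 523 mg/L.

523 mg/L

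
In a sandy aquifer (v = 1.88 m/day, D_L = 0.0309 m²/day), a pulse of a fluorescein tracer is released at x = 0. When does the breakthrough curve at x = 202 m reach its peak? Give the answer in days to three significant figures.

107 days

For the 1D instantaneous-source solution, setting ∂C/∂t = 0 at fixed x gives v²t² + 2Dt − x² = 0, so t = (√(D² + v²x²) − D)/v².
√(D² + v²x²) = √(0.0309² + 1.88² × 202²) = 379.8; v² = 3.5344.
t = (379.8 − 0.0309)/3.5344 = 107 days (vs. the pure-advection estimate x/v = 107 d).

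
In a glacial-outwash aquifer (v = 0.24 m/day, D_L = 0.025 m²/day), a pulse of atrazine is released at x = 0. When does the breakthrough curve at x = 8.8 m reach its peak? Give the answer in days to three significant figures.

36.2 days

For the 1D instantaneous-source solution, setting ∂C/∂t = 0 at fixed x gives v²t² + 2Dt − x² = 0, so t = (√(D² + v²x²) − D)/v².
√(D² + v²x²) = √(0.025² + 0.24² × 8.8²) = 2.112; v² = 0.0576.
t = (2.112 − 0.025)/0.0576 = 36.2 days (vs. the pure-advection estimate x/v = 36.7 d).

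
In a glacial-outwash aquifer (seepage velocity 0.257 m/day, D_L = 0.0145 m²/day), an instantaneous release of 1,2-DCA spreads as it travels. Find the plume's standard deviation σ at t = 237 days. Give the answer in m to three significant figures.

Dispersive spreading gives a Gaussian with σ² = 2Dt; advection only shifts the center.
σ = √(2 × 0.0145 × 237) = 2.62 m.

2.62 m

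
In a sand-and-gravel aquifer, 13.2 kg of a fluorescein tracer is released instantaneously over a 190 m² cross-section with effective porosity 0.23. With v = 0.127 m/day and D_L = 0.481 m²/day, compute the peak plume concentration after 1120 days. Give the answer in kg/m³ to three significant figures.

0.00367 kg/m³

The peak of an instantaneous 1D plume sits at x = vt; there the Gaussian factor is 1 and C_max = M/(n_e·A·√(4πDt)), where n_e·A is the pore area the mass is dissolved in.
√(4πDt) = √(4π × 0.481 × 1120) = 82.28 m, so C_max = 13.2/(0.23 × 190 × 82.28) = 0.00367 kg/m³.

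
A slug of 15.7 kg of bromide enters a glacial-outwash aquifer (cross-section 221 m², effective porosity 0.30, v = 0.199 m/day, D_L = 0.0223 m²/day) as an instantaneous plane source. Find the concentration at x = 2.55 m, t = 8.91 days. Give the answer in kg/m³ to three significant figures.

0.0701 kg/m³

For an instantaneous plane source, C(x,t) = M/(n_e·A·√(4πDt)) · exp(−(x−vt)²/(4Dt)), with n_e·A the pore (flow) area.
Plume center vt = 0.199 × 8.91 = 1.77309 m, so the well at 2.55 m is 0.77691 m downgradient of the peak.
√(4πDt) = 1.580 m, giving peak height M/(n_e·A·√(4πDt)) = 15.7/(0.30 × 221 × 1.580) = 0.1499 kg/m³.
(x−vt)²/(4Dt) = (0.77691)²/(4 × 0.0223 × 8.91) = 0.7594; exp(−0.7594) = 0.4679.
C = 0.1499 × 0.4679 = 0.0701 kg/m³.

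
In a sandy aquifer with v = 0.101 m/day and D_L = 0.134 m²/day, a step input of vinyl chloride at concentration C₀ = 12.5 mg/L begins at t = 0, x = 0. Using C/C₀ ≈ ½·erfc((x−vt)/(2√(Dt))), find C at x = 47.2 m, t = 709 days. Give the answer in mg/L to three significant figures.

12.0 mg/L

For a continuous step input, C/C₀ ≈ ½·erfc((x−vt)/(2√(Dt))).
vt = 0.101 × 709 = 71.609 m and 2√(Dt) = 2√(0.134 × 709) = 19.49 m.
Argument (x−vt)/(2√(Dt)) = (47.2 − 71.609)/19.49 = -1.252; ½·erfc(-1.252) = 0.9617.
C = 12.5 × 0.9617 = 12.0 mg/L.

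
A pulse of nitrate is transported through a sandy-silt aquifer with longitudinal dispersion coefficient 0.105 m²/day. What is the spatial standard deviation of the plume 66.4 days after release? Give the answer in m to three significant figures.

Dispersive spreading gives a Gaussian with σ² = 2Dt; advection only shifts the center.
σ = √(2 × 0.105 × 66.4) = 3.73 m.

3.73 m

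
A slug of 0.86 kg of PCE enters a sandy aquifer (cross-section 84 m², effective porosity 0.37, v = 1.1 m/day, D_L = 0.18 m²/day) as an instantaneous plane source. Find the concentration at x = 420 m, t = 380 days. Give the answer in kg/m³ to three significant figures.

0.000930 kg/m³

For an instantaneous plane source, C(x,t) = M/(n_e·A·√(4πDt)) · exp(−(x−vt)²/(4Dt)), with n_e·A the pore (flow) area.
Plume center vt = 1.1 × 380 = 418 m, so the well at 420 m is 2 m downgradient of the peak.
√(4πDt) = 29.32 m, giving peak height M/(n_e·A·√(4πDt)) = 0.86/(0.37 × 84 × 29.32) = 0.0009437 kg/m³.
(x−vt)²/(4Dt) = (2)²/(4 × 0.18 × 380) = 0.01462; exp(−0.01462) = 0.9855.
C = 0.0009437 × 0.9855 = 0.000930 kg/m³.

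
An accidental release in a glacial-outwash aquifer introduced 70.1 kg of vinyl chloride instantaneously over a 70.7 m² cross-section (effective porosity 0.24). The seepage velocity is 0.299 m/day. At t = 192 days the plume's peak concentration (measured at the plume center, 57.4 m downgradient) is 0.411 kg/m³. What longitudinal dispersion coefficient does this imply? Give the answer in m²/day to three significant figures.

0.0419 m²/day

At the plume center C_max = M/(n_e·A·√(4πDt)), so D = M²/(4πt·(n_e·A·C_max)²).
n_e·A·C_max = 0.24 × 70.7 × 0.411 = 6.974 kg/m.
D = 70.1²/(4π × 192 × 6.974²) = 0.0419 m²/day.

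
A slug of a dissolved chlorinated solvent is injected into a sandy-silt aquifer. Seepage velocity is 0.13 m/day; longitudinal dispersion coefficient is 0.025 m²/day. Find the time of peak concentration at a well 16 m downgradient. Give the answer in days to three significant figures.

122 days

For the 1D instantaneous-source solution, setting ∂C/∂t = 0 at fixed x gives v²t² + 2Dt − x² = 0, so t = (√(D² + v²x²) − D)/v².
√(D² + v²x²) = √(0.025² + 0.13² × 16²) = 2.080; v² = 0.0169.
t = (2.080 − 0.025)/0.0169 = 122 days (vs. the pure-advection estimate x/v = 123 d).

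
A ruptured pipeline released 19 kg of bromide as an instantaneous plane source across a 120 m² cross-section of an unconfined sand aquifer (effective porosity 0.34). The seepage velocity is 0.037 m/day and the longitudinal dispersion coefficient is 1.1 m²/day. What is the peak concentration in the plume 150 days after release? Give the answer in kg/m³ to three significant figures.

The peak of an instantaneous 1D plume sits at x = vt; there the Gaussian factor is 1 and C_max = M/(n_e·A·√(4πDt)), where n_e·A is the pore area the mass is dissolved in.
√(4πDt) = √(4π × 1.1 × 150) = 45.54 m, so C_max = 19/(0.34 × 120 × 45.54) = 0.0102 kg/m³.

0.0102 kg/m³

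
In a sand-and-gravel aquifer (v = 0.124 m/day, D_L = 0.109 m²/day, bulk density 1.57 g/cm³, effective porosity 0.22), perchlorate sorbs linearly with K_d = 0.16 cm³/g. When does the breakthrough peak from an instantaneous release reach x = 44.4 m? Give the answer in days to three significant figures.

Retardation factor R = 1 + ρ_b·K_d/n = 1 + 1.57 × 0.16/0.22 = 2.142.
Sorption retards both mechanisms: v_R = v/R = 0.05789 m/day, D_R = D/R = 0.05089 m²/day.
Peak time from v_R²t² + 2D_R t − x² = 0: t = (√(D_R² + v_R²x²) − D_R)/v_R².
√(D_R² + v_R²x²) = √(0.05089² + 0.05789² × 44.4²) = 2.571; v_R² = 0.003351.
t = (2.571 − 0.05089)/0.003351 = 752 days.

752 days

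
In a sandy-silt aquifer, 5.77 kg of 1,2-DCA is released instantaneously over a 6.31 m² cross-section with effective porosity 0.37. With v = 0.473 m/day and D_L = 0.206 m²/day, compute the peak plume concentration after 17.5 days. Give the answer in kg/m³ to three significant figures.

The peak of an instantaneous 1D plume sits at x = vt; there the Gaussian factor is 1 and C_max = M/(n_e·A·√(4πDt)), where n_e·A is the pore area the mass is dissolved in.
√(4πDt) = √(4π × 0.206 × 17.5) = 6.731 m, so C_max = 5.77/(0.37 × 6.31 × 6.731) = 0.367 kg/m³.

0.367 kg/m³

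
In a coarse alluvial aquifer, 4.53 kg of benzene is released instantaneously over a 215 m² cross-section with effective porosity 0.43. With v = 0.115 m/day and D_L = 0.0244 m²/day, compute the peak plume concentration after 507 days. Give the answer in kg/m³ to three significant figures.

0.00393 kg/m³

The peak of an instantaneous 1D plume sits at x = vt; there the Gaussian factor is 1 and C_max = M/(n_e·A·√(4πDt)), where n_e·A is the pore area the mass is dissolved in.
√(4πDt) = √(4π × 0.0244 × 507) = 12.47 m, so C_max = 4.53/(0.43 × 215 × 12.47) = 0.00393 kg/m³.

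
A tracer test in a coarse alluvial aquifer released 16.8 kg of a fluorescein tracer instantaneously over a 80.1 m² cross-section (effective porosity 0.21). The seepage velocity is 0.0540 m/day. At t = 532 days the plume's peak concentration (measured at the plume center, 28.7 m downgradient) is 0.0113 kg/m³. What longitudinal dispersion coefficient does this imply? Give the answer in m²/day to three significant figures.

1.17 m²/day

At the plume center C_max = M/(n_e·A·√(4πDt)), so D = M²/(4πt·(n_e·A·C_max)²).
n_e·A·C_max = 0.21 × 80.1 × 0.0113 = 0.1901 kg/m.
D = 16.8²/(4π × 532 × 0.1901²) = 1.17 m²/day.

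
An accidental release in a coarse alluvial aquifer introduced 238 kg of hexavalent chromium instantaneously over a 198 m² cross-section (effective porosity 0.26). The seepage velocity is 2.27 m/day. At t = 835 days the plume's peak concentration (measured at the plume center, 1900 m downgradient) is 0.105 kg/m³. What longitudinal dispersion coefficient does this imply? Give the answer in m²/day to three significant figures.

0.185 m²/day

At the plume center C_max = M/(n_e·A·√(4πDt)), so D = M²/(4πt·(n_e·A·C_max)²).
n_e·A·C_max = 0.26 × 198 × 0.105 = 5.405 kg/m.
D = 238²/(4π × 835 × 5.405²) = 0.185 m²/day.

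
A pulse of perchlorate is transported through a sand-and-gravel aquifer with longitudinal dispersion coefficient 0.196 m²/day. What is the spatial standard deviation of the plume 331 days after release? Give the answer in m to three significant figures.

Dispersive spreading gives a Gaussian with σ² = 2Dt; advection only shifts the center.
σ = √(2 × 0.196 × 331) = 11.4 m.

11.4 m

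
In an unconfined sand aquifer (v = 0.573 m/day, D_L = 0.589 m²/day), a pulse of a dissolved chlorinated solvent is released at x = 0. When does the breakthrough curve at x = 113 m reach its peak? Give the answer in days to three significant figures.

For the 1D instantaneous-source solution, setting ∂C/∂t = 0 at fixed x gives v²t² + 2Dt − x² = 0, so t = (√(D² + v²x²) − D)/v².
√(D² + v²x²) = √(0.589² + 0.573² × 113²) = 64.75; v² = 0.328329.
t = (64.75 − 0.589)/0.328329 = 195 days (vs. the pure-advection estimate x/v = 197 d).

195 days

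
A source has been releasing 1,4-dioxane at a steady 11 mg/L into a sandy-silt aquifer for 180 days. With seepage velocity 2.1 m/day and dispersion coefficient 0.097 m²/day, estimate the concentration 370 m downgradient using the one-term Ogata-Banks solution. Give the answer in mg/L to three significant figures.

10.0 mg/L

For a continuous step input, C/C₀ ≈ ½·erfc((x−vt)/(2√(Dt))).
vt = 2.1 × 180 = 378 m and 2√(Dt) = 2√(0.097 × 180) = 8.357 m.
Argument (x−vt)/(2√(Dt)) = (370 − 378)/8.357 = -0.9573; ½·erfc(-0.9573) = 0.9121.
C = 11 × 0.9121 = 10.0 mg/L.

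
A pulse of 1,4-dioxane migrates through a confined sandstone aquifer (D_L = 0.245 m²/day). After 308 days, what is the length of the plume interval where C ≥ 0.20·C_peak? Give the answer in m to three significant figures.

44.1 m

The plume is Gaussian with σ = √(2Dt) = √(2 × 0.245 × 308) = 12.28 m.
C/C_peak = exp(−Δx²/(2σ²)) = 0.20 ⇒ Δx = σ·√(−2 ln 0.20) = 12.28 × 1.794 = 22.03 m.
Width = 2Δx = 44.1 m.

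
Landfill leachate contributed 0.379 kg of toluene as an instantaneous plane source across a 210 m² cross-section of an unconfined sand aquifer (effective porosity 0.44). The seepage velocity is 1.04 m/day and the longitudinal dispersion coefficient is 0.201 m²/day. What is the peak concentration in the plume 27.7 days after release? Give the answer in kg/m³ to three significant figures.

The peak of an instantaneous 1D plume sits at x = vt; there the Gaussian factor is 1 and C_max = M/(n_e·A·√(4πDt)), where n_e·A is the pore area the mass is dissolved in.
√(4πDt) = √(4π × 0.201 × 27.7) = 8.365 m, so C_max = 0.379/(0.44 × 210 × 8.365) = 0.000490 kg/m³.

0.000490 kg/m³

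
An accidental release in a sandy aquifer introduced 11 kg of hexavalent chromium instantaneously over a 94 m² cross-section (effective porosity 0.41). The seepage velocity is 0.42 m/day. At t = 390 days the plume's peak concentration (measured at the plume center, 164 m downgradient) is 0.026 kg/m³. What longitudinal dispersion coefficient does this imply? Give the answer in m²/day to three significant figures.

0.0246 m²/day

At the plume center C_max = M/(n_e·A·√(4πDt)), so D = M²/(4πt·(n_e·A·C_max)²).
n_e·A·C_max = 0.41 × 94 × 0.026 = 1.002 kg/m.
D = 11²/(4π × 390 × 1.002²) = 0.0246 m²/day.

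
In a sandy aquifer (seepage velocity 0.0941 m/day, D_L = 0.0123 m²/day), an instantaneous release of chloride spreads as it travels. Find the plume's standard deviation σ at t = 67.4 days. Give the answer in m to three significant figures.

1.29 m

Dispersive spreading gives a Gaussian with σ² = 2Dt; advection only shifts the center.
σ = √(2 × 0.0123 × 67.4) = 1.29 m.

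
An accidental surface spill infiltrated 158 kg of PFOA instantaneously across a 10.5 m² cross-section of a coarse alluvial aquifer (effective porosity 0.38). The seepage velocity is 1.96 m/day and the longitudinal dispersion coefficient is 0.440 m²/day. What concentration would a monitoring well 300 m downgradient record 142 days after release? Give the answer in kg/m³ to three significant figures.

For an instantaneous plane source, C(x,t) = M/(n_e·A·√(4πDt)) · exp(−(x−vt)²/(4Dt)), with n_e·A the pore (flow) area.
Plume center vt = 1.96 × 142 = 278.32 m, so the well at 300 m is 21.68 m downgradient of the peak.
√(4πDt) = 28.02 m, giving peak height M/(n_e·A·√(4πDt)) = 158/(0.38 × 10.5 × 28.02) = 1.413 kg/m³.
(x−vt)²/(4Dt) = (21.68)²/(4 × 0.440 × 142) = 1.881; exp(−1.881) = 0.1524.
C = 1.413 × 0.1524 = 0.215 kg/m³.

0.215 kg/m³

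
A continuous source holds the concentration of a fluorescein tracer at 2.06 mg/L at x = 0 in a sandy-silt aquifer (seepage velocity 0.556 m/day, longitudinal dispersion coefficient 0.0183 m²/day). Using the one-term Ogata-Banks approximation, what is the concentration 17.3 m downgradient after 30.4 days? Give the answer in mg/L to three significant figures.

0.727 mg/L

For a continuous step input, C/C₀ ≈ ½·erfc((x−vt)/(2√(Dt))).
vt = 0.556 × 30.4 = 16.9024 m and 2√(Dt) = 2√(0.0183 × 30.4) = 1.492 m.
Argument (x−vt)/(2√(Dt)) = (17.3 − 16.9024)/1.492 = 0.2665; ½·erfc(0.2665) = 0.3531.
C = 2.06 × 0.3531 = 0.727 mg/L.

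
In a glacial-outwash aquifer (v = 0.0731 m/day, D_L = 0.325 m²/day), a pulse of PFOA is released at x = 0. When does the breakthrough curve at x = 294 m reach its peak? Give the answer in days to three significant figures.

3960 days

For the 1D instantaneous-source solution, setting ∂C/∂t = 0 at fixed x gives v²t² + 2Dt − x² = 0, so t = (√(D² + v²x²) − D)/v².
√(D² + v²x²) = √(0.325² + 0.0731² × 294²) = 21.49; v² = 0.00534361.
t = (21.49 − 0.325)/0.00534361 = 3960 days (vs. the pure-advection estimate x/v = 4020 d).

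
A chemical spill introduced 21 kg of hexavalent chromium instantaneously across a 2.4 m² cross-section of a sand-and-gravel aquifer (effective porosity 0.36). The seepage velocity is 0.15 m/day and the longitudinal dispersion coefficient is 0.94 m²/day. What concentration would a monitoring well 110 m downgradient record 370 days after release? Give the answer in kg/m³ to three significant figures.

For an instantaneous plane source, C(x,t) = M/(n_e·A·√(4πDt)) · exp(−(x−vt)²/(4Dt)), with n_e·A the pore (flow) area.
Plume center vt = 0.15 × 370 = 55.5 m, so the well at 110 m is 54.5 m downgradient of the peak.
√(4πDt) = 66.11 m, giving peak height M/(n_e·A·√(4πDt)) = 21/(0.36 × 2.4 × 66.11) = 0.3677 kg/m³.
(x−vt)²/(4Dt) = (54.5)²/(4 × 0.94 × 370) = 2.135; exp(−2.135) = 0.1182.
C = 0.3677 × 0.1182 = 0.0435 kg/m³.

0.0435 kg/m³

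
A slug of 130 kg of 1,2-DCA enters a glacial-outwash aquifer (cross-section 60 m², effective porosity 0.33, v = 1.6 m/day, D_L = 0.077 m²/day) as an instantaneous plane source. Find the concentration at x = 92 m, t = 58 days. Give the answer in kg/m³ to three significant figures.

For an instantaneous plane source, C(x,t) = M/(n_e·A·√(4πDt)) · exp(−(x−vt)²/(4Dt)), with n_e·A the pore (flow) area.
Plume center vt = 1.6 × 58 = 92.8 m, so the well at 92 m is 0.8 m upgradient of the peak.
√(4πDt) = 7.491 m, giving peak height M/(n_e·A·√(4πDt)) = 130/(0.33 × 60 × 7.491) = 0.8765 kg/m³.
(x−vt)²/(4Dt) = (-0.8)²/(4 × 0.077 × 58) = 0.03583; exp(−0.03583) = 0.9648.
C = 0.8765 × 0.9648 = 0.846 kg/m³.

0.846 kg/m³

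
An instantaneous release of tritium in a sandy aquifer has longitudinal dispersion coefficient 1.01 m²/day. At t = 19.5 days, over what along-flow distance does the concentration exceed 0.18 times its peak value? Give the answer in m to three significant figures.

The plume is Gaussian with σ = √(2Dt) = √(2 × 1.01 × 19.5) = 6.276 m.
C/C_peak = exp(−Δx²/(2σ²)) = 0.18 ⇒ Δx = σ·√(−2 ln 0.18) = 6.276 × 1.852 = 11.62 m.
Width = 2Δx = 23.2 m.

23.2 m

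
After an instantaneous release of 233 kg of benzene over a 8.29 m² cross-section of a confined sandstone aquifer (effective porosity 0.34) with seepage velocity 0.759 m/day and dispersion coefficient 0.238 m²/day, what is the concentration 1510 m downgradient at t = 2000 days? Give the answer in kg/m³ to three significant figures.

For an instantaneous plane source, C(x,t) = M/(n_e·A·√(4πDt)) · exp(−(x−vt)²/(4Dt)), with n_e·A the pore (flow) area.
Plume center vt = 0.759 × 2000 = 1518 m, so the well at 1510 m is 8 m upgradient of the peak.
√(4πDt) = 77.34 m, giving peak height M/(n_e·A·√(4πDt)) = 233/(0.34 × 8.29 × 77.34) = 1.069 kg/m³.
(x−vt)²/(4Dt) = (-8)²/(4 × 0.238 × 2000) = 0.03361; exp(−0.03361) = 0.9669.
C = 1.069 × 0.9669 = 1.03 kg/m³.

1.03 kg/m³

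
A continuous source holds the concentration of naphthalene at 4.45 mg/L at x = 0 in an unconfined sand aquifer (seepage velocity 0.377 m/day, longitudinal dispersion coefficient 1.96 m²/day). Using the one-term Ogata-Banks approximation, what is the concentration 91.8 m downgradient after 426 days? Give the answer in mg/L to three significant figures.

For a continuous step input, C/C₀ ≈ ½·erfc((x−vt)/(2√(Dt))).
vt = 0.377 × 426 = 160.602 m and 2√(Dt) = 2√(1.96 × 426) = 57.79 m.
Argument (x−vt)/(2√(Dt)) = (91.8 − 160.602)/57.79 = -1.191; ½·erfc(-1.191) = 0.9539.
C = 4.45 × 0.9539 = 4.24 mg/L.

4.24 mg/L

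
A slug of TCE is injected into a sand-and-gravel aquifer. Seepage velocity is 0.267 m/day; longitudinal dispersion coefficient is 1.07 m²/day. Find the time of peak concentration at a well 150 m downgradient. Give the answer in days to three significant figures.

547 days

For the 1D instantaneous-source solution, setting ∂C/∂t = 0 at fixed x gives v²t² + 2Dt − x² = 0, so t = (√(D² + v²x²) − D)/v².
√(D² + v²x²) = √(1.07² + 0.267² × 150²) = 40.06; v² = 0.071289.
t = (40.06 − 1.07)/0.071289 = 547 days (vs. the pure-advection estimate x/v = 562 d).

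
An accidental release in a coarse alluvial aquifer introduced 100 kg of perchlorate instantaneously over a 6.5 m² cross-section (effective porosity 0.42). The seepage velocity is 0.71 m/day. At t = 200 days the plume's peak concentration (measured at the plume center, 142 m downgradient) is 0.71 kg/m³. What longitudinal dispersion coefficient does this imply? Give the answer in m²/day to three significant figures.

1.06 m²/day

At the plume center C_max = M/(n_e·A·√(4πDt)), so D = M²/(4πt·(n_e·A·C_max)²).
n_e·A·C_max = 0.42 × 6.5 × 0.71 = 1.938 kg/m.
D = 100²/(4π × 200 × 1.938²) = 1.06 m²/day.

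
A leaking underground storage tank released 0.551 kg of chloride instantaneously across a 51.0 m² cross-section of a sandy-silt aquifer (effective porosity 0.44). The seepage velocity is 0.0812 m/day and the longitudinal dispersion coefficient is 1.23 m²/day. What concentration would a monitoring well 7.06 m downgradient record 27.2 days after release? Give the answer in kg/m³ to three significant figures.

For an instantaneous plane source, C(x,t) = M/(n_e·A·√(4πDt)) · exp(−(x−vt)²/(4Dt)), with n_e·A the pore (flow) area.
Plume center vt = 0.0812 × 27.2 = 2.20864 m, so the well at 7.06 m is 4.85136 m downgradient of the peak.
√(4πDt) = 20.50 m, giving peak height M/(n_e·A·√(4πDt)) = 0.551/(0.44 × 51.0 × 20.50) = 0.001198 kg/m³.
(x−vt)²/(4Dt) = (4.85136)²/(4 × 1.23 × 27.2) = 0.1759; exp(−0.1759) = 0.8387.
C = 0.001198 × 0.8387 = 0.00100 kg/m³.

0.00100 kg/m³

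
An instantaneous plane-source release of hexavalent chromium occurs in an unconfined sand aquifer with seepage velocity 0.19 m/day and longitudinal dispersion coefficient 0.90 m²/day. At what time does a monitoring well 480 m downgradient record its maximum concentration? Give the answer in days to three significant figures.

2500 days

For the 1D instantaneous-source solution, setting ∂C/∂t = 0 at fixed x gives v²t² + 2Dt − x² = 0, so t = (√(D² + v²x²) − D)/v².
√(D² + v²x²) = √(0.90² + 0.19² × 480²) = 91.20; v² = 0.0361.
t = (91.20 − 0.90)/0.0361 = 2500 days (vs. the pure-advection estimate x/v = 2530 d).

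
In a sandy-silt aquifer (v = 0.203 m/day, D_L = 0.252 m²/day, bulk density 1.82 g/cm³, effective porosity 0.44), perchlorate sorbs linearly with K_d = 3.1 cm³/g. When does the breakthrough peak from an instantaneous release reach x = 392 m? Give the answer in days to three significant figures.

Retardation factor R = 1 + ρ_b·K_d/n = 1 + 1.82 × 3.1/0.44 = 13.82.
Sorption retards both mechanisms: v_R = v/R = 0.01469 m/day, D_R = D/R = 0.01823 m²/day.
Peak time from v_R²t² + 2D_R t − x² = 0: t = (√(D_R² + v_R²x²) − D_R)/v_R².
√(D_R² + v_R²x²) = √(0.01823² + 0.01469² × 392²) = 5.759; v_R² = 0.0002158.
t = (5.759 − 0.01823)/0.0002158 = 26600 days.

26600 days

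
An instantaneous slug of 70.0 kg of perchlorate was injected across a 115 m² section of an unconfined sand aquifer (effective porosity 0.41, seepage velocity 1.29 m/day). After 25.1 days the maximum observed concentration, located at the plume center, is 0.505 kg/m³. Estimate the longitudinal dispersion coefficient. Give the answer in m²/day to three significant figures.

0.0274 m²/day

At the plume center C_max = M/(n_e·A·√(4πDt)), so D = M²/(4πt·(n_e·A·C_max)²).
n_e·A·C_max = 0.41 × 115 × 0.505 = 23.81 kg/m.
D = 70.0²/(4π × 25.1 × 23.81²) = 0.0274 m²/day.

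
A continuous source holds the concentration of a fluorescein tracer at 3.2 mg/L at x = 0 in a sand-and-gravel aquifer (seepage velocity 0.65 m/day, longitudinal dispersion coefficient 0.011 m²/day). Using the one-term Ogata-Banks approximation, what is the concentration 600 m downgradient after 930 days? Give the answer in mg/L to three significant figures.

For a continuous step input, C/C₀ ≈ ½·erfc((x−vt)/(2√(Dt))).
vt = 0.65 × 930 = 604.5 m and 2√(Dt) = 2√(0.011 × 930) = 6.397 m.
Argument (x−vt)/(2√(Dt)) = (600 − 604.5)/6.397 = -0.7035; ½·erfc(-0.7035) = 0.8401.
C = 3.2 × 0.8401 = 2.69 mg/L.

2.69 mg/L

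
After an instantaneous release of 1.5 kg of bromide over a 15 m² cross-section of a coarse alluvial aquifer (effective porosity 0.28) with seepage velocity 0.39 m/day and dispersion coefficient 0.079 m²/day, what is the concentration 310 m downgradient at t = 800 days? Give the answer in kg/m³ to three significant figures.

For an instantaneous plane source, C(x,t) = M/(n_e·A·√(4πDt)) · exp(−(x−vt)²/(4Dt)), with n_e·A the pore (flow) area.
Plume center vt = 0.39 × 800 = 312 m, so the well at 310 m is 2 m upgradient of the peak.
√(4πDt) = 28.18 m, giving peak height M/(n_e·A·√(4πDt)) = 1.5/(0.28 × 15 × 28.18) = 0.01267 kg/m³.
(x−vt)²/(4Dt) = (-2)²/(4 × 0.079 × 800) = 0.01582; exp(−0.01582) = 0.9843.
C = 0.01267 × 0.9843 = 0.0125 kg/m³.

0.0125 kg/m³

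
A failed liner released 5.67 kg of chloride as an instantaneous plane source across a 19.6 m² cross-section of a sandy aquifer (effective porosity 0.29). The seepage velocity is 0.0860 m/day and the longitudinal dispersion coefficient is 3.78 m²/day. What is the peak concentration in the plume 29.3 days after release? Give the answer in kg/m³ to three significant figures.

0.0267 kg/m³

The peak of an instantaneous 1D plume sits at x = vt; there the Gaussian factor is 1 and C_max = M/(n_e·A·√(4πDt)), where n_e·A is the pore area the mass is dissolved in.
√(4πDt) = √(4π × 3.78 × 29.3) = 37.31 m, so C_max = 5.67/(0.29 × 19.6 × 37.31) = 0.0267 kg/m³.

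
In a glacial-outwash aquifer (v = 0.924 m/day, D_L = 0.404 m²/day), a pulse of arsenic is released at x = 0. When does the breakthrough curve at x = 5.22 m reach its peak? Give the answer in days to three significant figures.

For the 1D instantaneous-source solution, setting ∂C/∂t = 0 at fixed x gives v²t² + 2Dt − x² = 0, so t = (√(D² + v²x²) − D)/v².
√(D² + v²x²) = √(0.404² + 0.924² × 5.22²) = 4.840; v² = 0.853776.
t = (4.840 − 0.404)/0.853776 = 5.20 days (vs. the pure-advection estimate x/v = 5.65 d).

5.20 days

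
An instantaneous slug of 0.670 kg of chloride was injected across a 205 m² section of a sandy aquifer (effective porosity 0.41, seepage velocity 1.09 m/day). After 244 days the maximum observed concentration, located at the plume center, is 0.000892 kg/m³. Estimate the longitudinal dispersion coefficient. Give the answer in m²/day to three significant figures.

0.0260 m²/day

At the plume center C_max = M/(n_e·A·√(4πDt)), so D = M²/(4πt·(n_e·A·C_max)²).
n_e·A·C_max = 0.41 × 205 × 0.000892 = 0.07497 kg/m.
D = 0.670²/(4π × 244 × 0.07497²) = 0.0260 m²/day.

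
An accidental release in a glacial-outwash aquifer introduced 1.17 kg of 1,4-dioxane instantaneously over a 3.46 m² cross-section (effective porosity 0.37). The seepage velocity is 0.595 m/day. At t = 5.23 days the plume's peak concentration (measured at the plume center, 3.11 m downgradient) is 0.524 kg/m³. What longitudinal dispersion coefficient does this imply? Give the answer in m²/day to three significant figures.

At the plume center C_max = M/(n_e·A·√(4πDt)), so D = M²/(4πt·(n_e·A·C_max)²).
n_e·A·C_max = 0.37 × 3.46 × 0.524 = 0.6708 kg/m.
D = 1.17²/(4π × 5.23 × 0.6708²) = 0.0463 m²/day.

0.0463 m²/day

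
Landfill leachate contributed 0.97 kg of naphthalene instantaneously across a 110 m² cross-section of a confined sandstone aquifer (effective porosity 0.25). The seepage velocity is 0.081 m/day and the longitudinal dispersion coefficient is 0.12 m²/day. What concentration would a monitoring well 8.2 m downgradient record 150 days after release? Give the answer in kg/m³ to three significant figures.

0.00189 kg/m³

For an instantaneous plane source, C(x,t) = M/(n_e·A·√(4πDt)) · exp(−(x−vt)²/(4Dt)), with n_e·A the pore (flow) area.
Plume center vt = 0.081 × 150 = 12.15 m, so the well at 8.2 m is 3.95 m upgradient of the peak.
√(4πDt) = 15.04 m, giving peak height M/(n_e·A·√(4πDt)) = 0.97/(0.25 × 110 × 15.04) = 0.002345 kg/m³.
(x−vt)²/(4Dt) = (-3.95)²/(4 × 0.12 × 150) = 0.2167; exp(−0.2167) = 0.8052.
C = 0.002345 × 0.8052 = 0.00189 kg/m³.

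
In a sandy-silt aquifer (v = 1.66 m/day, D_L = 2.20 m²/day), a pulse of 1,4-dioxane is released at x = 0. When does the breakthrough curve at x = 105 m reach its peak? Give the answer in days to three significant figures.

For the 1D instantaneous-source solution, setting ∂C/∂t = 0 at fixed x gives v²t² + 2Dt − x² = 0, so t = (√(D² + v²x²) − D)/v².
√(D² + v²x²) = √(2.20² + 1.66² × 105²) = 174.3; v² = 2.7556.
t = (174.3 − 2.20)/2.7556 = 62.5 days (vs. the pure-advection estimate x/v = 63.3 d).

62.5 days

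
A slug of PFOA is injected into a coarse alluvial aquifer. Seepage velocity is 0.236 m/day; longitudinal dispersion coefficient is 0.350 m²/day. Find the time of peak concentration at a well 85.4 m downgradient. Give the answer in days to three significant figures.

For the 1D instantaneous-source solution, setting ∂C/∂t = 0 at fixed x gives v²t² + 2Dt − x² = 0, so t = (√(D² + v²x²) − D)/v².
√(D² + v²x²) = √(0.350² + 0.236² × 85.4²) = 20.16; v² = 0.055696.
t = (20.16 − 0.350)/0.055696 = 356 days (vs. the pure-advection estimate x/v = 362 d).

356 days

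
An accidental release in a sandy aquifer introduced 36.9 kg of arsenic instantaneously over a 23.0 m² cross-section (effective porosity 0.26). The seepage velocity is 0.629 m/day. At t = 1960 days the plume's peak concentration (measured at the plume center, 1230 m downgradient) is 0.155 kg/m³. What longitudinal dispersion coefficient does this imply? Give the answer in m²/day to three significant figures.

0.0643 m²/day

At the plume center C_max = M/(n_e·A·√(4πDt)), so D = M²/(4πt·(n_e·A·C_max)²).
n_e·A·C_max = 0.26 × 23.0 × 0.155 = 0.9269 kg/m.
D = 36.9²/(4π × 1960 × 0.9269²) = 0.0643 m²/day.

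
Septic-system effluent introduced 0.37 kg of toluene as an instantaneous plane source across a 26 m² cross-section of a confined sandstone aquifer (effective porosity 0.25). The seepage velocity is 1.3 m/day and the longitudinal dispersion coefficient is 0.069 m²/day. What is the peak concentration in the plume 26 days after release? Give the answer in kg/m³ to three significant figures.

The peak of an instantaneous 1D plume sits at x = vt; there the Gaussian factor is 1 and C_max = M/(n_e·A·√(4πDt)), where n_e·A is the pore area the mass is dissolved in.
√(4πDt) = √(4π × 0.069 × 26) = 4.748 m, so C_max = 0.37/(0.25 × 26 × 4.748) = 0.0120 kg/m³.

0.0120 kg/m³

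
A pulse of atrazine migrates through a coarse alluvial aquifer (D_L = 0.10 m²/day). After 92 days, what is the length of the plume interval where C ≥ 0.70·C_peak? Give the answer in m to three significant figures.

7.25 m

The plume is Gaussian with σ = √(2Dt) = √(2 × 0.10 × 92) = 4.290 m.
C/C_peak = exp(−Δx²/(2σ²)) = 0.70 ⇒ Δx = σ·√(−2 ln 0.70) = 4.290 × 0.8446 = 3.623 m.
Width = 2Δx = 7.25 m.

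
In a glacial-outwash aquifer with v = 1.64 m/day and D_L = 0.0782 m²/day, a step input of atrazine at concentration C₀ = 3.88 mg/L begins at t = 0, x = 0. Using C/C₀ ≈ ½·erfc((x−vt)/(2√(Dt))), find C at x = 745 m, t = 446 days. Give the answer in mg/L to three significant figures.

0.203 mg/L

For a continuous step input, C/C₀ ≈ ½·erfc((x−vt)/(2√(Dt))).
vt = 1.64 × 446 = 731.44 m and 2√(Dt) = 2√(0.0782 × 446) = 11.81 m.
Argument (x−vt)/(2√(Dt)) = (745 − 731.44)/11.81 = 1.148; ½·erfc(1.148) = 0.05224.
C = 3.88 × 0.05224 = 0.203 mg/L.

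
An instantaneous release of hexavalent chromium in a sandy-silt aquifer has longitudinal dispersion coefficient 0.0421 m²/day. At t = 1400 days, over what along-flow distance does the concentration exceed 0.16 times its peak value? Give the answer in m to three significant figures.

The plume is Gaussian with σ = √(2Dt) = √(2 × 0.0421 × 1400) = 10.86 m.
C/C_peak = exp(−Δx²/(2σ²)) = 0.16 ⇒ Δx = σ·√(−2 ln 0.16) = 10.86 × 1.914 = 20.79 m.
Width = 2Δx = 41.6 m.

41.6 m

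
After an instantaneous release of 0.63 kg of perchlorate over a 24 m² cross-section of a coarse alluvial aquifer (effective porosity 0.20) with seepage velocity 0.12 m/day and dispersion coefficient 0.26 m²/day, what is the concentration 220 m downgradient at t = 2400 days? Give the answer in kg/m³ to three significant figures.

For an instantaneous plane source, C(x,t) = M/(n_e·A·√(4πDt)) · exp(−(x−vt)²/(4Dt)), with n_e·A the pore (flow) area.
Plume center vt = 0.12 × 2400 = 288 m, so the well at 220 m is 68 m upgradient of the peak.
√(4πDt) = 88.55 m, giving peak height M/(n_e·A·√(4πDt)) = 0.63/(0.20 × 24 × 88.55) = 0.001482 kg/m³.
(x−vt)²/(4Dt) = (-68)²/(4 × 0.26 × 2400) = 1.853; exp(−1.853) = 0.1568.
C = 0.001482 × 0.1568 = 0.000232 kg/m³.

0.000232 kg/m³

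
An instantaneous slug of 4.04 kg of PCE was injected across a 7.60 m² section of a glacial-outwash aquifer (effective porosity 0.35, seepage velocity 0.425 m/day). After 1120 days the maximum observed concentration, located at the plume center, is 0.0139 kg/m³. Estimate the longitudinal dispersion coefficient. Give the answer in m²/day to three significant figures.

At the plume center C_max = M/(n_e·A·√(4πDt)), so D = M²/(4πt·(n_e·A·C_max)²).
n_e·A·C_max = 0.35 × 7.60 × 0.0139 = 0.03697 kg/m.
D = 4.04²/(4π × 1120 × 0.03697²) = 0.848 m²/day.

0.848 m²/day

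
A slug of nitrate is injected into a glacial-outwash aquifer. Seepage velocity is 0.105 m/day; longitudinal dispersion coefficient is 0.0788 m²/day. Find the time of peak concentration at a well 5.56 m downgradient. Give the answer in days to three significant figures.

For the 1D instantaneous-source solution, setting ∂C/∂t = 0 at fixed x gives v²t² + 2Dt − x² = 0, so t = (√(D² + v²x²) − D)/v².
√(D² + v²x²) = √(0.0788² + 0.105² × 5.56²) = 0.5891; v² = 0.011025.
t = (0.5891 − 0.0788)/0.011025 = 46.3 days (vs. the pure-advection estimate x/v = 53.0 d).

46.3 days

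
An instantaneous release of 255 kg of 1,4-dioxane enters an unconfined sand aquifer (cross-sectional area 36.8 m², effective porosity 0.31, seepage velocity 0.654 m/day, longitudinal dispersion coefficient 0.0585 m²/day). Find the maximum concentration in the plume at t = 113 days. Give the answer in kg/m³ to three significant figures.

2.45 kg/m³

The peak of an instantaneous 1D plume sits at x = vt; there the Gaussian factor is 1 and C_max = M/(n_e·A·√(4πDt)), where n_e·A is the pore area the mass is dissolved in.
√(4πDt) = √(4π × 0.0585 × 113) = 9.114 m, so C_max = 255/(0.31 × 36.8 × 9.114) = 2.45 kg/m³.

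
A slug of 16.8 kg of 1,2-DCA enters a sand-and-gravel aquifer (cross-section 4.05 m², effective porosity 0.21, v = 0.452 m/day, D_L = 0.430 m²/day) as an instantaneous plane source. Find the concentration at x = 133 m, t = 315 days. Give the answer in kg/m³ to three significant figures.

0.407 kg/m³

For an instantaneous plane source, C(x,t) = M/(n_e·A·√(4πDt)) · exp(−(x−vt)²/(4Dt)), with n_e·A the pore (flow) area.
Plume center vt = 0.452 × 315 = 142.38 m, so the well at 133 m is 9.38 m upgradient of the peak.
√(4πDt) = 41.26 m, giving peak height M/(n_e·A·√(4πDt)) = 16.8/(0.21 × 4.05 × 41.26) = 0.4787 kg/m³.
(x−vt)²/(4Dt) = (-9.38)²/(4 × 0.430 × 315) = 0.1624; exp(−0.1624) = 0.8501.
C = 0.4787 × 0.8501 = 0.407 kg/m³.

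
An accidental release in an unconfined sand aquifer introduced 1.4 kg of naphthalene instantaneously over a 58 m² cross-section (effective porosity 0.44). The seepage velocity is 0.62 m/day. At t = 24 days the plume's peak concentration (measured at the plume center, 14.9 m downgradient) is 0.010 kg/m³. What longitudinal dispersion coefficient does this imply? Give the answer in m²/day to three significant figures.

At the plume center C_max = M/(n_e·A·√(4πDt)), so D = M²/(4πt·(n_e·A·C_max)²).
n_e·A·C_max = 0.44 × 58 × 0.010 = 0.2552 kg/m.
D = 1.4²/(4π × 24 × 0.2552²) = 0.0998 m²/day.

0.0998 m²/day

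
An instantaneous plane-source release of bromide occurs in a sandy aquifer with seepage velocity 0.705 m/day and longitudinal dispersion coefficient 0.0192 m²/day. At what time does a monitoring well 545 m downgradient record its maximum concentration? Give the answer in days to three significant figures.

773 days

For the 1D instantaneous-source solution, setting ∂C/∂t = 0 at fixed x gives v²t² + 2Dt − x² = 0, so t = (√(D² + v²x²) − D)/v².
√(D² + v²x²) = √(0.0192² + 0.705² × 545²) = 384.2; v² = 0.497025.
t = (384.2 − 0.0192)/0.497025 = 773 days (vs. the pure-advection estimate x/v = 773 d).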